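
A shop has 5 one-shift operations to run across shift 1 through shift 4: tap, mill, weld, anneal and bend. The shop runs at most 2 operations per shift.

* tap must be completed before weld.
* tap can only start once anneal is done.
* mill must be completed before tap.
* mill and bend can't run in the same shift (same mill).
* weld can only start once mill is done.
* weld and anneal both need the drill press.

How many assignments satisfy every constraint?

18

Splitting on tap: it can be shift 2 (6), shift 3 (12). Listing each branch's schedules as (mill, weld, anneal, bend) by shift number:
tap=shift 2: (1,3,1,2) (1,3,1,3) (1,3,1,4) (1,4,1,2) (1,4,1,3) (1,4,1,4) — 6.
tap=shift 3: (1,4,1,2) (1,4,1,3) (1,4,1,4) (1,4,2,2) (1,4,2,3) (1,4,2,4) (2,4,1,1) (2,4,1,3) (2,4,1,4) (2,4,2,1) (2,4,2,3) (2,4,2,4) — 12.
Summing: 6 + 12 = 18.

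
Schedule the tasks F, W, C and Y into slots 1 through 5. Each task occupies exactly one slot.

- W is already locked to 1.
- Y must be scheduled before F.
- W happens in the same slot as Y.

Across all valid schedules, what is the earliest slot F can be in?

Precedence pushes F to at least 2.
F at 2 is achievable: Y -> 1, F -> 2, C -> 1, W -> 1.

2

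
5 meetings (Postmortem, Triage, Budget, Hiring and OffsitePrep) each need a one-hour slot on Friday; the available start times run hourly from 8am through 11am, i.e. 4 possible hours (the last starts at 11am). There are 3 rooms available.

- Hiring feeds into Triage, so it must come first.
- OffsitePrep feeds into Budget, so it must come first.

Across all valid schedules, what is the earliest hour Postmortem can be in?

8am

Postmortem at 8am is achievable: Hiring=8am, Triage=9am, OffsitePrep=8am, Postmortem=8am, Budget=9am.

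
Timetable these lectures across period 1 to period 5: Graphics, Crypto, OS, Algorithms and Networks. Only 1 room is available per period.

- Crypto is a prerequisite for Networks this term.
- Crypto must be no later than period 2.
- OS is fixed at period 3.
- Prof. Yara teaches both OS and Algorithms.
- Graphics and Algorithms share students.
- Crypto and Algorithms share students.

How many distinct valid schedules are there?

10

Splitting on Graphics: it can be period 1 (2), period 2 (2), period 4 (3), period 5 (3). Listing each branch's schedules as (Crypto, OS, Algorithms, Networks) by period number:
Graphics=period 1: (2,3,4,5) (2,3,5,4) — 2.
Graphics=period 2: (1,3,4,5) (1,3,5,4) — 2.
Graphics=period 4: (1,3,2,5) (1,3,5,2) (2,3,1,5) — 3.
Graphics=period 5: (1,3,2,4) (1,3,4,2) (2,3,1,4) — 3.
Summing: 2 + 2 + 3 + 3 = 10.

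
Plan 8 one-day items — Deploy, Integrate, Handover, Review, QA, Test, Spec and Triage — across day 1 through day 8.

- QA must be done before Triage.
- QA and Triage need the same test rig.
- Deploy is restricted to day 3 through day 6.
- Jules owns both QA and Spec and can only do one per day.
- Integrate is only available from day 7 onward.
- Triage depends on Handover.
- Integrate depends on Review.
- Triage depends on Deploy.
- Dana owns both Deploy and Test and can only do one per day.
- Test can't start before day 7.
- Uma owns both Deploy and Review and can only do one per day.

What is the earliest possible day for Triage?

Precedence pushes Triage to at least day 4.
Triage at day 4 is achievable: Spec=day 2; Triage=day 4; Deploy=day 3; QA=day 1; Test=day 7; Review=day 1; Integrate=day 7; Handover=day 1.

day 4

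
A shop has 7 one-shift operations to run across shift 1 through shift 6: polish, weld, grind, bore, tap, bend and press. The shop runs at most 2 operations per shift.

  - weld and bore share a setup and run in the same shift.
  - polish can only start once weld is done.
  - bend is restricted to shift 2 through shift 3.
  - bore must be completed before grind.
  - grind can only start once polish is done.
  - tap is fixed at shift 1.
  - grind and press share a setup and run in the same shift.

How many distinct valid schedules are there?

Splitting on polish: it can be shift 3 (3), shift 4 (4), shift 5 (4). Listing each branch's schedules as (weld, grind, bore, tap, bend, press) by shift number:
polish=shift 3: (2,4,2,1,3,4) (2,5,2,1,3,5) (2,6,2,1,3,6) — 3.
polish=shift 4: (2,5,2,1,3,5) (2,6,2,1,3,6) (3,5,3,1,2,5) (3,6,3,1,2,6) — 4.
polish=shift 5: (2,6,2,1,3,6) (3,6,3,1,2,6) (4,6,4,1,2,6) (4,6,4,1,3,6) — 4.
Summing: 3 + 4 + 4 = 11.

11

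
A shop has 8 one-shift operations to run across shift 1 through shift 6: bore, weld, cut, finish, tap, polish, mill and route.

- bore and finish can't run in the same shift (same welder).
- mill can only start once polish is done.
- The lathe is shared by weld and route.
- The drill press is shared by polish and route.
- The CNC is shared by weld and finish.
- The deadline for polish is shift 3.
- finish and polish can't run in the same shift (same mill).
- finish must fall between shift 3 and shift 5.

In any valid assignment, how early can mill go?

Precedence pushes mill to at least shift 2.
mill at shift 2 is achievable: finish -> shift 3, weld -> shift 1, mill -> shift 2, bore -> shift 1, route -> shift 2, polish -> shift 1, cut -> shift 1, tap -> shift 1.

shift 2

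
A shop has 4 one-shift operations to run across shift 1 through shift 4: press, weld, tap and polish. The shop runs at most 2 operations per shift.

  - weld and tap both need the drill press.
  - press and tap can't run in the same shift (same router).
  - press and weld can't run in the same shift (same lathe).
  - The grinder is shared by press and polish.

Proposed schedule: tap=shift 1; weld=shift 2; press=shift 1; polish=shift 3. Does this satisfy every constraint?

The shop runs at most 2 operations per shift — holds.
The grinder is shared by press and polish — holds.
press and weld can't run in the same shift (same lathe) — holds.
weld and tap both need the drill press — holds.
press and tap can't run in the same shift (same router) — violated.

No — it violates: press and tap can't run in the same shift (same router)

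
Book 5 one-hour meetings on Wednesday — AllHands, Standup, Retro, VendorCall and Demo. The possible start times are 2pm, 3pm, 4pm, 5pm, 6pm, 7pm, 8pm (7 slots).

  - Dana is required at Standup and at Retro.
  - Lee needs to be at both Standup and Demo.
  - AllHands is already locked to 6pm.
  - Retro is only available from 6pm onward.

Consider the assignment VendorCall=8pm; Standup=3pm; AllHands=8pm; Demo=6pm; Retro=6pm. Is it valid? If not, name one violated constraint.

AllHands is already locked to 6pm — violated.
Retro is only available from 6pm onward — holds.
Dana is required at Standup and at Retro — holds.
Lee needs to be at both Standup and Demo — holds.

Invalid. AllHands is already locked to 6pm.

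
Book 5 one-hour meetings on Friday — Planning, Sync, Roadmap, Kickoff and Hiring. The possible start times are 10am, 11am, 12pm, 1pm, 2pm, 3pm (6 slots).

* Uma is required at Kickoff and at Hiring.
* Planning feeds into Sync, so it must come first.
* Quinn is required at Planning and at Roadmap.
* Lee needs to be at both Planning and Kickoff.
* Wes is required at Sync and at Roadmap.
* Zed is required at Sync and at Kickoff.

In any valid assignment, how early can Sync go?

11am

Precedence pushes Sync to at least 11am.
Sync at 11am is achievable: Planning=10am, Kickoff=12pm, Roadmap=12pm, Hiring=10am, Sync=11am.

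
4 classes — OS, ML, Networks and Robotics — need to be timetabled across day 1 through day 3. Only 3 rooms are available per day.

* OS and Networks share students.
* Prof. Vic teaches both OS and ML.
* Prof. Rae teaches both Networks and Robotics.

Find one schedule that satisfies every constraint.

Robotics in day 1, OS in day 1, ML in day 2, Networks in day 2

Checking: OS(day 1) != ML(day 2); OS(day 1) != Networks(day 2); Networks(day 2) != Robotics(day 1); max 2 per day (cap 3).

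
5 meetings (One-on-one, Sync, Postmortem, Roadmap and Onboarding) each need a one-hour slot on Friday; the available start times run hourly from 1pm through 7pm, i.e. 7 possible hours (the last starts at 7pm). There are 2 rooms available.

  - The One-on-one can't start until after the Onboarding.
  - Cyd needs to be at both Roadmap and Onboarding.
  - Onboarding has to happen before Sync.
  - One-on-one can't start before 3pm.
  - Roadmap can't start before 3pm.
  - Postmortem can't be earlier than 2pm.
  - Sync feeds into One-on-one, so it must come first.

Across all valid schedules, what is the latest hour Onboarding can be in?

Downstream work caps Onboarding at 5pm.
Onboarding at 5pm is achievable: Sync -> 6pm, Postmortem -> 2pm, Onboarding -> 5pm, Roadmap -> 3pm, One-on-one -> 7pm.

5pm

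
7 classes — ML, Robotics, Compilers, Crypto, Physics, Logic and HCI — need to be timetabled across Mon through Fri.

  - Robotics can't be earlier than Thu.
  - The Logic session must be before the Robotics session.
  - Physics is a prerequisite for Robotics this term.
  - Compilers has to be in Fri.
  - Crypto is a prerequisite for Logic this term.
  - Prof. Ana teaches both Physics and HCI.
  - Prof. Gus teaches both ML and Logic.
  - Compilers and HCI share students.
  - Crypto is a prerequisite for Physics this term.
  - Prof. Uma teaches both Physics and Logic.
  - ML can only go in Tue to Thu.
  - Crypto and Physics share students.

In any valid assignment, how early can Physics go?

Tue

Precedence pushes Physics to at least Tue; downstream work caps Physics at Thu.
Physics at Tue is achievable: Crypto=Mon; Physics=Tue; Robotics=Thu; HCI=Mon; ML=Tue; Compilers=Fri; Logic=Wed.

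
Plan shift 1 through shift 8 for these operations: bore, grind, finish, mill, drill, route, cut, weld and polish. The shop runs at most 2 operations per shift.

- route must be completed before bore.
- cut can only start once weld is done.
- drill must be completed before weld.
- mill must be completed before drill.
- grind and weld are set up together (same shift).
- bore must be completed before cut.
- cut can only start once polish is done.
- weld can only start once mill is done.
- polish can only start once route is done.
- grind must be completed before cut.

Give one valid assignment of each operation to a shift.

cut -> shift 5; drill -> shift 2; weld -> shift 3; bore -> shift 2; finish -> shift 4; polish -> shift 4; grind -> shift 3; mill -> shift 1; route -> shift 1

Checking: polish(shift 4) before cut(shift 5); mill(shift 1) before weld(shift 3); route(shift 1) before polish(shift 4); mill(shift 1) before drill(shift 2); bore(shift 2) before cut(shift 5); weld(shift 3) before cut(shift 5); route(shift 1) before bore(shift 2); drill(shift 2) before weld(shift 3); grind(shift 3) before cut(shift 5); grind = weld = shift 3; max 2 per shift (cap 2).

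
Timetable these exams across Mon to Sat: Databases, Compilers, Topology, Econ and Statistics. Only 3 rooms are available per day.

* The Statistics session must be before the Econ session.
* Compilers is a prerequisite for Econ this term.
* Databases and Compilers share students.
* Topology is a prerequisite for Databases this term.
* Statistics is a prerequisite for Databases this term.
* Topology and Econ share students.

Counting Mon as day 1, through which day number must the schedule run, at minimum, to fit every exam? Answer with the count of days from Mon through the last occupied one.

2

The precedence chain requires at least 2 distinct days.
With at most 3 per day and 5 exams, at least 2 days are needed.
2 works (last occupied day: Tue): for example Topology -> Mon; Databases -> Tue; Compilers -> Mon; Econ -> Tue; Statistics -> Mon.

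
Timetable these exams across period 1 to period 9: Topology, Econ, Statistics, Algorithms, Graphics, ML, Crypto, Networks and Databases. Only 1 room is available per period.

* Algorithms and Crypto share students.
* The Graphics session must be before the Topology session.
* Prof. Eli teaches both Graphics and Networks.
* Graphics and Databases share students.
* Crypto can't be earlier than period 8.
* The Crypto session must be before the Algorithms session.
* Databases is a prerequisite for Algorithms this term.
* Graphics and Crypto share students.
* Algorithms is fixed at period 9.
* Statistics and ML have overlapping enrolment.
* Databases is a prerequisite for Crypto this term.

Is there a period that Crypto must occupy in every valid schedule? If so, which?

period 8

Crypto's window is period 8–period 9.
Algorithms is fixed at period 9, and Crypto can't share a period with Algorithms.
So Crypto must be period 8.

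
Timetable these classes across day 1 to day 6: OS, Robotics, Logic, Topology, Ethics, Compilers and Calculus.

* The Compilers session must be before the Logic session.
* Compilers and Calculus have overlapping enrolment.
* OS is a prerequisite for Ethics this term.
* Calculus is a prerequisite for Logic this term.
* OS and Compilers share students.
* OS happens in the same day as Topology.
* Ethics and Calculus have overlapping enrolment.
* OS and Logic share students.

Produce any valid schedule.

OS -> day 1, Robotics -> day 1, Calculus -> day 1, Topology -> day 1, Ethics -> day 2, Logic -> day 3, Compilers -> day 2

Checking: Calculus(day 1) before Logic(day 3); OS(day 1) before Ethics(day 2); Compilers(day 2) before Logic(day 3); OS(day 1) != Compilers(day 2); Ethics(day 2) != Calculus(day 1); OS(day 1) != Logic(day 3); Compilers(day 2) != Calculus(day 1); OS = Topology = day 1.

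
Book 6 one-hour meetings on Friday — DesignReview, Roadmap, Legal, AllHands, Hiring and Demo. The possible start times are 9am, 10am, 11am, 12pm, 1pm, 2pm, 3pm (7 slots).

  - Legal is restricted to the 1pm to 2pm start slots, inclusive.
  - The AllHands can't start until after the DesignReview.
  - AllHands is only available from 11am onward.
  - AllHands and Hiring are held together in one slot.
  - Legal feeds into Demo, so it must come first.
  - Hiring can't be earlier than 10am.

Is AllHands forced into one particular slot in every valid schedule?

AllHands can be 11am (e.g. Hiring=11am; Roadmap=9am; Legal=1pm; DesignReview=9am; Demo=2pm; AllHands=11am) or 12pm (e.g. Legal=1pm, Hiring=12pm, Demo=2pm, Roadmap=9am, DesignReview=9am, AllHands=12pm).

No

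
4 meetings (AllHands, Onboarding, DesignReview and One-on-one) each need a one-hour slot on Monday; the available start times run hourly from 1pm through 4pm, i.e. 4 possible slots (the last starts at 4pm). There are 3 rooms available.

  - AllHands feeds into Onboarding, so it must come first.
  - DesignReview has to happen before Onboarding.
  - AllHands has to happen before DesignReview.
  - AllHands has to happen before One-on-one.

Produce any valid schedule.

One-on-one in 2pm, AllHands in 1pm, Onboarding in 3pm, DesignReview in 2pm

Checking: AllHands(1pm) before DesignReview(2pm); AllHands(1pm) before One-on-one(2pm); DesignReview(2pm) before Onboarding(3pm); AllHands(1pm) before Onboarding(3pm); max 2 per slot (cap 3).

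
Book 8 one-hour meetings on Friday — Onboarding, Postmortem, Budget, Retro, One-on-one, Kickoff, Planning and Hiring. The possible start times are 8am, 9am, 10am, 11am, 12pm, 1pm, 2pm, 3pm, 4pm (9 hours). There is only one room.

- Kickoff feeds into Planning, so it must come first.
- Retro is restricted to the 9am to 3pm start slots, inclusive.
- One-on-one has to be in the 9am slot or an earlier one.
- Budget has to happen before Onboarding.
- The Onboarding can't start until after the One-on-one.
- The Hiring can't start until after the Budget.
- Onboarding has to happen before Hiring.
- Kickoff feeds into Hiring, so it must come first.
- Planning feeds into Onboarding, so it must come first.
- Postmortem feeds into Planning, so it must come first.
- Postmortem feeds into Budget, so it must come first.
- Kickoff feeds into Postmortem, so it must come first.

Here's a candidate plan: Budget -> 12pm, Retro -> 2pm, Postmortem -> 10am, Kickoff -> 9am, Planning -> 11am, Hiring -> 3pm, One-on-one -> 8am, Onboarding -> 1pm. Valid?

There is only one room — holds.
One-on-one has to be in the 9am slot or an earlier one — holds.
Kickoff feeds into Postmortem, so it must come first — holds.
Budget has to happen before Onboarding — holds.
Postmortem feeds into Planning, so it must come first — holds.
The Hiring can't start until after the Budget — holds.
Postmortem feeds into Budget, so it must come first — holds.
Kickoff feeds into Hiring, so it must come first — holds.
The Onboarding can't start until after the One-on-one — holds.
Onboarding has to happen before Hiring — holds.
Retro is restricted to the 9am to 3pm start slots, inclusive — holds.
Kickoff feeds into Planning, so it must come first — holds.
Planning feeds into Onboarding, so it must come first — holds.

Yes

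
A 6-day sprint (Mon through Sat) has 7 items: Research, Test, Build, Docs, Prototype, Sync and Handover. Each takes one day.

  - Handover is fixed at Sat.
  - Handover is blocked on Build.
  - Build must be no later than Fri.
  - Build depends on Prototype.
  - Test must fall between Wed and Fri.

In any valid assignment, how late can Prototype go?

Thu

Downstream work caps Prototype at Thu.
Prototype at Thu is achievable: Build in Fri, Docs in Mon, Test in Wed, Research in Mon, Sync in Mon, Handover in Sat, Prototype in Thu.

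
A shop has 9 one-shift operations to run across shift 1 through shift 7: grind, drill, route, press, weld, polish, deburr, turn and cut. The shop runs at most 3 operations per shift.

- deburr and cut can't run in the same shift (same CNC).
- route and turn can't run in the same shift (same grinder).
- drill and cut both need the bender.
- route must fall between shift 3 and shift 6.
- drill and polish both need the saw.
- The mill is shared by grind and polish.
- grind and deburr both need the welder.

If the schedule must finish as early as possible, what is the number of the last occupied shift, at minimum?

With at most 3 per shift and 9 operations, at least 3 shifts are needed.
route can't be placed before shift 3, so the schedule must run through at least shift 3.
3 works (last occupied shift: shift 3): for example weld -> shift 2; drill -> shift 1; grind -> shift 1; turn -> shift 2; deburr -> shift 2; polish -> shift 3; cut -> shift 3; press -> shift 1; route -> shift 3.

shift 3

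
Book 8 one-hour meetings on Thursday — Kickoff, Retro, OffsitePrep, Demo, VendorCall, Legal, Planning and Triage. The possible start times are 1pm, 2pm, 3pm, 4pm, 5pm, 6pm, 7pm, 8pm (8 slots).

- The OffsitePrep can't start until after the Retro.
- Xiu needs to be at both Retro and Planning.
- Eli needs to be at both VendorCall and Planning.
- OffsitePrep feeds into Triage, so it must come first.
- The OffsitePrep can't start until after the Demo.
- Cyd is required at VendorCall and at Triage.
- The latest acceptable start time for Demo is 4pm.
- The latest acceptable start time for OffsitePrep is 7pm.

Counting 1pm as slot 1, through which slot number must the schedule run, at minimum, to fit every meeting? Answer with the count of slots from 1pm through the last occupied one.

The precedence chain requires at least 3 distinct slots.
3 works (last occupied slot: 3pm): for example Triage -> 3pm; Retro -> 1pm; Kickoff -> 1pm; Legal -> 1pm; VendorCall -> 1pm; Planning -> 2pm; Demo -> 1pm; OffsitePrep -> 2pm.

3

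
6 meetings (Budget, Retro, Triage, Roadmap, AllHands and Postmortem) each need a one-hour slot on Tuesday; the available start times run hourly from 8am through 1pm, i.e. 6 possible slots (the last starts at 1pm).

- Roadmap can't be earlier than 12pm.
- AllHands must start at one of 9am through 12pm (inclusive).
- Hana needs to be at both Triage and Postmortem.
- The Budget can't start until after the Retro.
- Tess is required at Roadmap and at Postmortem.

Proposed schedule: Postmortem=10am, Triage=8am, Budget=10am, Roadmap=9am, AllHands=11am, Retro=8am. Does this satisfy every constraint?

AllHands must start at one of 9am through 12pm (inclusive) — holds.
The Budget can't start until after the Retro — holds.
Hana needs to be at both Triage and Postmortem — holds.
Tess is required at Roadmap and at Postmortem — holds.
Roadmap can't be earlier than 12pm — violated.

No — it violates: Roadmap can't be earlier than 12pm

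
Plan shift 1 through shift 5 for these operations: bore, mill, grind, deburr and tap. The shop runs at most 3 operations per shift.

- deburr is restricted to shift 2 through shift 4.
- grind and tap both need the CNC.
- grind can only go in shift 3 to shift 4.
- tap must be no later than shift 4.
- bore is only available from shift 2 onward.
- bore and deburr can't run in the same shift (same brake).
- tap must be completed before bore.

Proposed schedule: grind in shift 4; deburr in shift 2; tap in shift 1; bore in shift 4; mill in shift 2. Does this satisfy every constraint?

Yes

bore and deburr can't run in the same shift (same brake) — holds.
bore is only available from shift 2 onward — holds.
The shop runs at most 3 operations per shift — holds.
grind can only go in shift 3 to shift 4 — holds.
deburr is restricted to shift 2 through shift 4 — holds.
grind and tap both need the CNC — holds.
tap must be completed before bore — holds.
tap must be no later than shift 4 — holds.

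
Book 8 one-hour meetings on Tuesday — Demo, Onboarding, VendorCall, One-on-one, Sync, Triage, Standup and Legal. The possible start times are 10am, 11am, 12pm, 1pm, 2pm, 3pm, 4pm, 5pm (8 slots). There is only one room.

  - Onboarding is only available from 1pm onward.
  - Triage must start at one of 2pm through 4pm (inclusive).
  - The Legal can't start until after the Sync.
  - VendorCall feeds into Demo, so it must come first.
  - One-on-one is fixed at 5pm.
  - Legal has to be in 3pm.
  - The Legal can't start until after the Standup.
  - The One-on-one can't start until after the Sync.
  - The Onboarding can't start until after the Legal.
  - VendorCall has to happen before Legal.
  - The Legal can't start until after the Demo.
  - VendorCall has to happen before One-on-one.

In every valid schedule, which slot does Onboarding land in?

Onboarding is available from 1pm; precedence pushes Onboarding to at least 4pm.
So Onboarding is pinned to 4pm.

4pm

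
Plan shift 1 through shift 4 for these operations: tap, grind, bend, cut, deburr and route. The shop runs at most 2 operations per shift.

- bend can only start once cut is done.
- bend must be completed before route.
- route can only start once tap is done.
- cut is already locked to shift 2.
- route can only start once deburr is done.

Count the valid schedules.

19

Splitting on tap: it can be shift 1 (9), shift 2 (5), shift 3 (5). Listing each branch's schedules as (grind, bend, cut, deburr, route) by shift number:
tap=shift 1: (1,3,2,2,4) (1,3,2,3,4) (2,3,2,1,4) (2,3,2,3,4) (3,3,2,1,4) (3,3,2,2,4) (4,3,2,1,4) (4,3,2,2,4) (4,3,2,3,4) — 9.
tap=shift 2: (1,3,2,1,4) (1,3,2,3,4) (3,3,2,1,4) (4,3,2,1,4) (4,3,2,3,4) — 5.
tap=shift 3: (1,3,2,1,4) (1,3,2,2,4) (2,3,2,1,4) (4,3,2,1,4) (4,3,2,2,4) — 5.
Summing: 9 + 5 + 5 = 19.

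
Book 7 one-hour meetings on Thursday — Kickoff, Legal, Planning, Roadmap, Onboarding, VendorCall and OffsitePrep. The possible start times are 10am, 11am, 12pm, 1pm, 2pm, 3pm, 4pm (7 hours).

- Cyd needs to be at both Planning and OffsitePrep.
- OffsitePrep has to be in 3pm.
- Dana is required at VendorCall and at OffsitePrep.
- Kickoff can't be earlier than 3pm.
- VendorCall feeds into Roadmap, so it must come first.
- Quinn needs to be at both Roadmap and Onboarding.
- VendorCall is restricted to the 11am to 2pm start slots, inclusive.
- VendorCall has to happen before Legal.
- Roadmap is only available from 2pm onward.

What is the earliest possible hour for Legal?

Precedence pushes Legal to at least 12pm.
Legal at 12pm is achievable: Kickoff=3pm, VendorCall=11am, OffsitePrep=3pm, Onboarding=10am, Legal=12pm, Planning=10am, Roadmap=2pm.

12pm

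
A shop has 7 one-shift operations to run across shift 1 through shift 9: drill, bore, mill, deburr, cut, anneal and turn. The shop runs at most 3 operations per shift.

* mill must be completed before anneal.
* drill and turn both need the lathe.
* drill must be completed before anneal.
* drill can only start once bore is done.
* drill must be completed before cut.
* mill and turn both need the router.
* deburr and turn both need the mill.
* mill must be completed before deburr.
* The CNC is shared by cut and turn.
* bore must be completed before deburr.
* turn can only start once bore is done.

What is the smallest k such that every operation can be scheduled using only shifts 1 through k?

The precedence chain requires at least 3 distinct shifts.
With at most 3 per shift and 7 operations, at least 3 shifts are needed.
Could 3 shifts be enough, i.e. nothing placed later than shift 3? No: anneal must come after drill (at shift 1 or later) → {shift 2, shift 3}; drill must come before anneal (at shift 3 or earlier) → {shift 1, shift 2}; drill must come after bore (at shift 1 or later) → {shift 2}; bore must come before drill (at shift 2 or earlier) → {shift 1}; turn must come after bore (at shift 1 or later) → {shift 2, shift 3}; cut must come after drill (at shift 2 or later) → {shift 3}; turn can't share with drill (shift 2) → {shift 3}; turn can't share with cut (shift 3) → nothing is left.
So 3 shifts is not enough.
4 works (last occupied shift: shift 4): for example drill=shift 2; mill=shift 1; cut=shift 3; turn=shift 4; bore=shift 1; anneal=shift 3; deburr=shift 2.

4 shifts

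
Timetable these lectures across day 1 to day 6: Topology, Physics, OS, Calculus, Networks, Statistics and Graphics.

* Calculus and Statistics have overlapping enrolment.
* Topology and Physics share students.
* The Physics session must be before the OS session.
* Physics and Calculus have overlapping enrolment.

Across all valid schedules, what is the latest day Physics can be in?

day 5

Downstream work caps Physics at day 5.
Physics at day 5 is achievable: Graphics=day 1; Topology=day 1; Physics=day 5; OS=day 6; Statistics=day 2; Calculus=day 1; Networks=day 1.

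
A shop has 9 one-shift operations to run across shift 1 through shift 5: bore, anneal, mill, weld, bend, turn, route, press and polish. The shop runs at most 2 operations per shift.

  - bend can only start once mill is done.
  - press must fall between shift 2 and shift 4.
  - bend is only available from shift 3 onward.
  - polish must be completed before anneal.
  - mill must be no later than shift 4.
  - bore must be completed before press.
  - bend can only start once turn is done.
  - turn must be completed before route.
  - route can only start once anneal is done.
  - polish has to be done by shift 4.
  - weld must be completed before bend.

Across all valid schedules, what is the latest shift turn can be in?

Downstream work caps turn at shift 4.
turn at shift 4 is achievable: bend=shift 5; weld=shift 3; turn=shift 4; press=shift 2; anneal=shift 3; polish=shift 2; route=shift 5; bore=shift 1; mill=shift 1.

shift 4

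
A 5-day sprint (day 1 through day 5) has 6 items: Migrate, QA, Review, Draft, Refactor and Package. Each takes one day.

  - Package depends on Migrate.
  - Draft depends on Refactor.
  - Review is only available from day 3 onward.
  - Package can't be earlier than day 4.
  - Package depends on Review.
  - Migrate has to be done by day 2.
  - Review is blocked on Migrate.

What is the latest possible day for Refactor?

Downstream work caps Refactor at day 4.
Refactor at day 4 is achievable: Draft=day 5, Review=day 3, Package=day 4, Migrate=day 1, Refactor=day 4, QA=day 1.

day 4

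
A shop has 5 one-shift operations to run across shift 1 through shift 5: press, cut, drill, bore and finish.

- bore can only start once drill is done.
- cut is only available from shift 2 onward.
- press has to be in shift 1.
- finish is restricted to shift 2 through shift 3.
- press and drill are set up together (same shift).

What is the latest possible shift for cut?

shift 5

Cut is available from shift 2.
cut at shift 5 is achievable: finish in shift 2, drill in shift 1, cut in shift 5, press in shift 1, bore in shift 2.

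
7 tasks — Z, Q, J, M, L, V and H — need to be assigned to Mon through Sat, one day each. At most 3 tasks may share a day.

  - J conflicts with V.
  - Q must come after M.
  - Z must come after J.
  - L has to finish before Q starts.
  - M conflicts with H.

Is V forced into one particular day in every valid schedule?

V can be Mon (e.g. J -> Tue; Q -> Tue; Z -> Wed; L -> Mon; M -> Mon; H -> Tue; V -> Mon) or Tue (e.g. Z -> Tue, J -> Mon, L -> Mon, H -> Wed, M -> Mon, Q -> Tue, V -> Tue).

No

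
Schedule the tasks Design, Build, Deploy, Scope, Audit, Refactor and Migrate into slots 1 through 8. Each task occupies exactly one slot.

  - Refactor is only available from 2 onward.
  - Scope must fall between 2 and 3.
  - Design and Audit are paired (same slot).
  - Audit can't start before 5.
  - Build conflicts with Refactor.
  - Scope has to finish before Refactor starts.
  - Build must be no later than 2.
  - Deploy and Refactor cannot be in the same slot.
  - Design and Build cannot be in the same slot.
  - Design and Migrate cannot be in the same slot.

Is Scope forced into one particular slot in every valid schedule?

Scope can be 2 (e.g. Deploy=1, Build=1, Refactor=3, Design=5, Audit=5, Migrate=1, Scope=2) or 3 (e.g. Scope in 3; Audit in 5; Migrate in 1; Design in 5; Deploy in 1; Refactor in 4; Build in 1).

No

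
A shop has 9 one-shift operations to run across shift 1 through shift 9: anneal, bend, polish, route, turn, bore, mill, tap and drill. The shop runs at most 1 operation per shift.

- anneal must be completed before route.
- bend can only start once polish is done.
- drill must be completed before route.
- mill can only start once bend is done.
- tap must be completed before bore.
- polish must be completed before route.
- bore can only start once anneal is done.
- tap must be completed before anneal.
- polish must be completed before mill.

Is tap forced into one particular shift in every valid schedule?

No

tap can be shift 1 (e.g. turn -> shift 9; mill -> shift 8; route -> shift 5; bore -> shift 7; bend -> shift 6; drill -> shift 4; polish -> shift 3; tap -> shift 1; anneal -> shift 2) or shift 2 (e.g. drill -> shift 4; tap -> shift 2; polish -> shift 1; mill -> shift 8; anneal -> shift 3; bore -> shift 7; bend -> shift 6; turn -> shift 9; route -> shift 5).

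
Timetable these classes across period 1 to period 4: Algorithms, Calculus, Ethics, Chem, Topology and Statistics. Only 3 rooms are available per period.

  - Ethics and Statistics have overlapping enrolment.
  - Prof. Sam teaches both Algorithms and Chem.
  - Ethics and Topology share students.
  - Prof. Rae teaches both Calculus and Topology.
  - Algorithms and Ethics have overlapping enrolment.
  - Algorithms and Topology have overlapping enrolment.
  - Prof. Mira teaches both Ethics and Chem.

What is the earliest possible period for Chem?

period 1

Chem at period 1 is achievable: Ethics -> period 3; Calculus -> period 1; Topology -> period 4; Chem -> period 1; Algorithms -> period 2; Statistics -> period 1.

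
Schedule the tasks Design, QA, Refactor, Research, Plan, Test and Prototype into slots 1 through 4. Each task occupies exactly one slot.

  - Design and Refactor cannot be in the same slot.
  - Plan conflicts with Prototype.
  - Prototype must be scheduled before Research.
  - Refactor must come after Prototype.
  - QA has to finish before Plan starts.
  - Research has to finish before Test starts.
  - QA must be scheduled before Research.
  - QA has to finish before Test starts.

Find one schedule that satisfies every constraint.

Plan -> 2; Refactor -> 2; Test -> 3; QA -> 1; Research -> 2; Prototype -> 1; Design -> 1

Checking: Prototype(1) before Research(2); QA(1) before Plan(2); QA(1) before Test(3); QA(1) before Research(2); Research(2) before Test(3); Prototype(1) before Refactor(2); Plan(2) != Prototype(1); Design(1) != Refactor(2).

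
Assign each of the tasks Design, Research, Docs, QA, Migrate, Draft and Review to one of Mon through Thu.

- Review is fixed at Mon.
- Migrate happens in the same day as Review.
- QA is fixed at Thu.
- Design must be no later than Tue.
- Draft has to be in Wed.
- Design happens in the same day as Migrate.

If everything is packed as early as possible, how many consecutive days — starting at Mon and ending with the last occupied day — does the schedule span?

4

QA can't be placed before Thu — that is day 4 counting from Mon — so the schedule must run through at least 4 days.
4 works (last occupied day: Thu): for example QA -> Thu; Review -> Mon; Research -> Mon; Design -> Mon; Docs -> Mon; Draft -> Wed; Migrate -> Mon.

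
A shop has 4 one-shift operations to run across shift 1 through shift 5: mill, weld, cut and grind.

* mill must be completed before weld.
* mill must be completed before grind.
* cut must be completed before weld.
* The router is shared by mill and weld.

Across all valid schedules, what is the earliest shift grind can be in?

shift 2

Precedence pushes grind to at least shift 2.
grind at shift 2 is achievable: cut -> shift 1, grind -> shift 2, mill -> shift 1, weld -> shift 2.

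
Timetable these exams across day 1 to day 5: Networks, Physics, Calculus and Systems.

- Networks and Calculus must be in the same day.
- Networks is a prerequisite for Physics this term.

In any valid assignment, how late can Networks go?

day 4

Downstream work caps Networks at day 4.
Networks at day 4 is achievable: Networks=day 4, Systems=day 1, Calculus=day 4, Physics=day 5.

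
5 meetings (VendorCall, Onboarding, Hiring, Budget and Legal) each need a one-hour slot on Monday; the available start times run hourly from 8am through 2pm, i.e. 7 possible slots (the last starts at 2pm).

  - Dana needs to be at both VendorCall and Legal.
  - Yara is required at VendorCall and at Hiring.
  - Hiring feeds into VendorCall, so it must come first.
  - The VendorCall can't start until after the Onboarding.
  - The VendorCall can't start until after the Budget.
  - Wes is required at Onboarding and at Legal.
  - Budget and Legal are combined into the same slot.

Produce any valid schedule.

Legal -> 9am; Onboarding -> 8am; Budget -> 9am; VendorCall -> 10am; Hiring -> 8am

Checking: Hiring(8am) before VendorCall(10am); Onboarding(8am) before VendorCall(10am); Budget(9am) before VendorCall(10am); VendorCall(10am) != Hiring(8am); Onboarding(8am) != Legal(9am); VendorCall(10am) != Legal(9am); Budget = Legal = 9am.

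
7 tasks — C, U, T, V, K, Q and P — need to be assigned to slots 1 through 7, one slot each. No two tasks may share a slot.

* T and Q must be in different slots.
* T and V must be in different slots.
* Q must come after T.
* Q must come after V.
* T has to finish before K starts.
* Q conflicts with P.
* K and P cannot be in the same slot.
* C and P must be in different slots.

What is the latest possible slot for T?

5

Downstream work caps T at 6.
T at 5 is achievable: V=1; T=5; C=2; P=4; Q=6; U=3; K=7.
Nothing later works — the conflict and capacity constraints rule out every slot after 5.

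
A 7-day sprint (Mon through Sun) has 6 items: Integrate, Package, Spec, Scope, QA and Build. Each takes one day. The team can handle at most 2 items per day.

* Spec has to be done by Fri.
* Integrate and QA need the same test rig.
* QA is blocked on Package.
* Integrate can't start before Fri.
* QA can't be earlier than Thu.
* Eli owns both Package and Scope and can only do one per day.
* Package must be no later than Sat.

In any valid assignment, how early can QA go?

Thu

QA is available from Thu.
QA at Thu is achievable: Build -> Tue; Scope -> Tue; QA -> Thu; Package -> Mon; Spec -> Mon; Integrate -> Fri.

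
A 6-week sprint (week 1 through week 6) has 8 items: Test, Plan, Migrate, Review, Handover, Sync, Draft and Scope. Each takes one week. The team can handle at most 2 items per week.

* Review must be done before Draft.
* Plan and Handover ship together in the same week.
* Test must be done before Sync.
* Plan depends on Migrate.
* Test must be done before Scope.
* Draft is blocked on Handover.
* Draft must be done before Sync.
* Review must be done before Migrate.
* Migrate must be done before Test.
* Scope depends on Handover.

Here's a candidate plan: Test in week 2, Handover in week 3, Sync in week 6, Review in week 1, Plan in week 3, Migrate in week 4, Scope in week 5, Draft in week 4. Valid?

The team can handle at most 2 items per week — holds.
Scope depends on Handover — holds.
Review must be done before Migrate — holds.
Draft is blocked on Handover — holds.
Review must be done before Draft — holds.
Plan depends on Migrate — violated.
Test must be done before Sync — holds.
Draft must be done before Sync — holds.
Migrate must be done before Test — violated.
Plan and Handover ship together in the same week — holds.
Test must be done before Scope — holds.

No — it violates: Migrate must be done before Test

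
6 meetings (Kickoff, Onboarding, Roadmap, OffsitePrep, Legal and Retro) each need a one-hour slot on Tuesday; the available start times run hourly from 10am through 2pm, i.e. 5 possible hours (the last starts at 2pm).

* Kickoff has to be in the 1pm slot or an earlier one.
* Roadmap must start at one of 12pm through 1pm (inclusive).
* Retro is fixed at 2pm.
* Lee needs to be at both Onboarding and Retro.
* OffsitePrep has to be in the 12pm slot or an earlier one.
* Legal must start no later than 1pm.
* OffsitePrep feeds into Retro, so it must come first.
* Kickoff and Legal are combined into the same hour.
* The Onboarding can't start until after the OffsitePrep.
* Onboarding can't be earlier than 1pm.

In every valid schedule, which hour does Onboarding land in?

Onboarding's window is 1pm–2pm.
Retro is fixed at 2pm, and Onboarding can't share a hour with Retro.
So Onboarding must be 1pm.

1pm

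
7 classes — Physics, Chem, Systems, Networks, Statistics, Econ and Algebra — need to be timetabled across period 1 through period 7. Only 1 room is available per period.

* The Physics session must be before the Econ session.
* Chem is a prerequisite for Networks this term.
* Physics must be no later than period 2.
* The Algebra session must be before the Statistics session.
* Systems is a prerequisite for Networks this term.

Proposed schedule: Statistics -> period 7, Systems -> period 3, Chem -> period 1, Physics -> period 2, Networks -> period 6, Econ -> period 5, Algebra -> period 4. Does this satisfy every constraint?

Physics must be no later than period 2 — holds.
The Physics session must be before the Econ session — holds.
Systems is a prerequisite for Networks this term — holds.
The Algebra session must be before the Statistics session — holds.
Chem is a prerequisite for Networks this term — holds.
Only 1 room is available per period — holds.

Yes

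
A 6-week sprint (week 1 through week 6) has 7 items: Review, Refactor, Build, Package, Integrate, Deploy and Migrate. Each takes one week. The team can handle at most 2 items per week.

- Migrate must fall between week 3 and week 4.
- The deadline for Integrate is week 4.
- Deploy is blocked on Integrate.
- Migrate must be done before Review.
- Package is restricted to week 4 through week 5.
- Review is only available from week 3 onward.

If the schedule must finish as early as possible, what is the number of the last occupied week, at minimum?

week 4

The precedence chain requires at least 2 distinct weeks.
With at most 2 per week and 7 work items, at least 4 weeks are needed.
Package can't be placed before week 4, so the schedule must run through at least week 4.
4 works (last occupied week: week 4): for example Review=week 4; Migrate=week 3; Build=week 2; Refactor=week 1; Deploy=week 2; Integrate=week 1; Package=week 4.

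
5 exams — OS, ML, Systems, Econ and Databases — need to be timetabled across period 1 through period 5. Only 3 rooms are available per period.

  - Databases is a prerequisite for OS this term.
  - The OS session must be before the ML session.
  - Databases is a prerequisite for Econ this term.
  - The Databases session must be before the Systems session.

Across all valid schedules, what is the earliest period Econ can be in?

Precedence pushes Econ to at least period 2.
Econ at period 2 is achievable: Databases=period 1; OS=period 2; ML=period 3; Systems=period 2; Econ=period 2.

period 2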